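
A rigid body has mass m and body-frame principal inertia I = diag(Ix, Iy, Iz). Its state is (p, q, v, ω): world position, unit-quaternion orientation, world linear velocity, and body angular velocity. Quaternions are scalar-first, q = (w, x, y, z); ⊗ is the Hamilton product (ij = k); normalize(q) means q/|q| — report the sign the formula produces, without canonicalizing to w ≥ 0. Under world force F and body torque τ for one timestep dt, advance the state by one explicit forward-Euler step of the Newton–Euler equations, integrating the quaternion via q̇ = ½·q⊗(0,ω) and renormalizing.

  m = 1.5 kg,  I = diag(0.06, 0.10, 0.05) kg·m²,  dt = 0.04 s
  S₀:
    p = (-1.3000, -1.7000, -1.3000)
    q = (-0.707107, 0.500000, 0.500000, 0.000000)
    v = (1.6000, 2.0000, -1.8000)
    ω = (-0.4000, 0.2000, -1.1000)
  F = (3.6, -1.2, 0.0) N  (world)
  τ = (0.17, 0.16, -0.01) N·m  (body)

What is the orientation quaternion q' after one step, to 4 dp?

q' = (-0.7049, 0.4945, 0.5080, 0.0216)

q⊗(0,ω) = (0.1000000, -0.2671572, 0.4085786, 1.0778177)
updated quaternion q' = (-0.7049, 0.4945, 0.5080, 0.0216)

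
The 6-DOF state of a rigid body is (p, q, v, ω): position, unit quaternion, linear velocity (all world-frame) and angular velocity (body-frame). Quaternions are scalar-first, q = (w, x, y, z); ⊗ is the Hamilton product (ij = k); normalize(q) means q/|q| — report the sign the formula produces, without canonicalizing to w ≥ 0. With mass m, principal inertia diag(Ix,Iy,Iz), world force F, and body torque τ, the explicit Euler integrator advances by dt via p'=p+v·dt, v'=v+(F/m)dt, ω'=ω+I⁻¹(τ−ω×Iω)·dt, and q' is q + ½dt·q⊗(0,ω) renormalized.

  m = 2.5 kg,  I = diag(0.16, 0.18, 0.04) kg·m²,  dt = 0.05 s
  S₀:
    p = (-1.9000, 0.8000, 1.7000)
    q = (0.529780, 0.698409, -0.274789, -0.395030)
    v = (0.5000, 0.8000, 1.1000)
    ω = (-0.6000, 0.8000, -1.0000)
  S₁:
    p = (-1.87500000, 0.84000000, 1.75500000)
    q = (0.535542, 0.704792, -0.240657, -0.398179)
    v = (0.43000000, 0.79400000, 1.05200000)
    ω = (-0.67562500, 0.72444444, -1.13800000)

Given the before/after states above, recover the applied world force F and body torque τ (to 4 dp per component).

Δv = v₁−v₀ = (-0.07000000, -0.00600000, -0.04800000)
m·(v₁−v₀)/dt = (-3.5000, -0.3000, -2.4000)
ω₁ − ω₀ = (-0.07562500, -0.07555556, -0.13800000)
applied torque τ = (-0.1300, -0.2000, -0.1200)

F = (-3.5000, -0.3000, -2.4000)
τ = (-0.1300, -0.2000, -0.1200)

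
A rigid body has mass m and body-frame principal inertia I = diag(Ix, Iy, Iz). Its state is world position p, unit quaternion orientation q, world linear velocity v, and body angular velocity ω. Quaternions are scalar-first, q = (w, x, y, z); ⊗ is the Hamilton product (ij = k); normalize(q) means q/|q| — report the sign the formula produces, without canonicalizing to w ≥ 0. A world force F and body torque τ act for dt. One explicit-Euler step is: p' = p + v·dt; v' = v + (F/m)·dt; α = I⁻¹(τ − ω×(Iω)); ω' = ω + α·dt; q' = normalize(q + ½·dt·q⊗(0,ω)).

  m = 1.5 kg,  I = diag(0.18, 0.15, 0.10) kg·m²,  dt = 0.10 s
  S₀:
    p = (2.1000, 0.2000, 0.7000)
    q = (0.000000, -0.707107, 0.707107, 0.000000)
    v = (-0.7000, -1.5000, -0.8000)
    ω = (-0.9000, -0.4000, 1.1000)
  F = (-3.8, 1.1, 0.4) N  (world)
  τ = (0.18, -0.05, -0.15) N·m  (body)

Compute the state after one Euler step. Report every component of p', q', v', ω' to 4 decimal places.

p' = (2.0300, 0.0500, 0.6200)
q' = (-0.0176, -0.6664, 0.7440, 0.0458)
v' = (-0.9533, -1.4267, -0.7733)
ω' = (-0.8122, -0.3805, 0.9608)

a = (-2.5333, 0.7333, 0.2667)
p' = p + v·dt = (2.0300, 0.0500, 0.6200)
v + (F/m)dt = (-0.9533, -1.4267, -0.7733)
precession coupling ω×(Iω) = (0.0220, -0.0792, -0.0108)
angular accel α = (0.8778, 0.1947, -1.3920)
ω' = ω + α·dt = (-0.8122, -0.3805, 0.9608)
2q̇ = q⊗(0,ω) = (-0.3535535, 0.7778177, 0.7778177, 0.9192391)
updated quaternion q' = (-0.0176, -0.6664, 0.7440, 0.0458)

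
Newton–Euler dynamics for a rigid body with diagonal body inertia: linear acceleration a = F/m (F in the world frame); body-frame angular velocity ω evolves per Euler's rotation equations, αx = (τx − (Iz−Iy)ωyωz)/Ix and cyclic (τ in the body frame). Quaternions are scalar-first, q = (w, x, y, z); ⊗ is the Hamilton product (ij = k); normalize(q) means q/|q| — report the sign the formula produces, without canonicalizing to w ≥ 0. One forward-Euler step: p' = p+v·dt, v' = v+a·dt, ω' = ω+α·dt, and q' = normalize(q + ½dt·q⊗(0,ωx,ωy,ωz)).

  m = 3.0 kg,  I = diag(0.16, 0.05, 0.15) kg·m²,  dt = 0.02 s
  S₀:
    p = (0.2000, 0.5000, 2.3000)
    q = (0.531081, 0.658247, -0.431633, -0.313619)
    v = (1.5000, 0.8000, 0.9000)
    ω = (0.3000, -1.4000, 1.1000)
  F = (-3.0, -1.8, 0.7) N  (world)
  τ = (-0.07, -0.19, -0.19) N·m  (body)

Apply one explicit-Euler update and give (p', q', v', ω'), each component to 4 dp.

p' = (0.2300, 0.5160, 2.3180)
q' = (0.5264, 0.6506, -0.4472, -0.3156)
v' = (1.4800, 0.7880, 0.9047)
ω' = (0.3105, -1.4773, 1.0685)

p + v·dt = (0.2300, 0.5160, 2.3180)
v + (F/m)dt = (1.4800, 0.7880, 0.9047)
precession coupling ω×(Iω) = (-0.1540, 0.0033, 0.0462)
α = I⁻¹(τ − ω×Iω) = (0.5250, -3.8660, -1.5747)
ω' = ω + α·dt = (0.3105, -1.4773, 1.0685)
2q̇ = q⊗(0,ω) = (-0.4567794, -0.7545386, -1.5616708, -0.2078668)
updated quaternion q' = (0.5264, 0.6506, -0.4472, -0.3156)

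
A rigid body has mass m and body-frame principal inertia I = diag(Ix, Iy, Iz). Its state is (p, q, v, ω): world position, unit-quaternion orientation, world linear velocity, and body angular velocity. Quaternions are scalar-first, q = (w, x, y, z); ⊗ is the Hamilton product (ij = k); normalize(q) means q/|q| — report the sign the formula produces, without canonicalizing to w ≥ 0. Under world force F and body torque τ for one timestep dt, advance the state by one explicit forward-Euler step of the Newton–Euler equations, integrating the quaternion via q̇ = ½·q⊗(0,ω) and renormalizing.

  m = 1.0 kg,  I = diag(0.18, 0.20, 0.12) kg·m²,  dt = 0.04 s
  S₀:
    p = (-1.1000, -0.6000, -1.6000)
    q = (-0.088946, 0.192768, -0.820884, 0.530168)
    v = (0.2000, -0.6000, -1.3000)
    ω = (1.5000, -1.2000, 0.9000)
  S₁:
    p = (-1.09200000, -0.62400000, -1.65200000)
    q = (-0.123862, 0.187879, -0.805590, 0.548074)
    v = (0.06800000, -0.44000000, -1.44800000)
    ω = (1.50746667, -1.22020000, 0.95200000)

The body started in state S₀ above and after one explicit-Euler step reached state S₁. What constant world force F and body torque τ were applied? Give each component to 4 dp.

v₁ − v₀ = (-0.13200000, 0.16000000, -0.14800000)
m·(v₁−v₀)/dt = (-3.3000, 4.0000, -3.7000)
rate change Δω = (0.00746667, -0.02020000, 0.05200000)
applied torque τ = (0.1200, -0.0200, 0.1200)

F = (-3.3000, 4.0000, -3.7000)
τ = (0.1200, -0.0200, 0.1200)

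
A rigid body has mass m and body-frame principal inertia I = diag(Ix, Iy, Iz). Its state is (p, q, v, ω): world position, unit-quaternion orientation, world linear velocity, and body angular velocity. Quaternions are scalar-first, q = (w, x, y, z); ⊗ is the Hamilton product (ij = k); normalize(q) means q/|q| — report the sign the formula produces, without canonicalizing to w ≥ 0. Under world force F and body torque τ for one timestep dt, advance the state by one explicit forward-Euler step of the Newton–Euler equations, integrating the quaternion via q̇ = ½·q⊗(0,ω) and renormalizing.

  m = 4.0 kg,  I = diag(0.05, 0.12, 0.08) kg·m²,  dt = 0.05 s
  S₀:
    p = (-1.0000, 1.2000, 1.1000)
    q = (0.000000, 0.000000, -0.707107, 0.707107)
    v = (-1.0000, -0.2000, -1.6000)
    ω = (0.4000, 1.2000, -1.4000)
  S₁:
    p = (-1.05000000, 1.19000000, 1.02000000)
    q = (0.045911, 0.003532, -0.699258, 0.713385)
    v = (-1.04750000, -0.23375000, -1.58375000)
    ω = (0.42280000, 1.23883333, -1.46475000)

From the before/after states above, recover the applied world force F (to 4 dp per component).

F = (-3.8000, -2.7000, 1.3000)

Δv = v₁−v₀ = (-0.04750000, -0.03375000, 0.01625000)
applied force F = (-3.8000, -2.7000, 1.3000)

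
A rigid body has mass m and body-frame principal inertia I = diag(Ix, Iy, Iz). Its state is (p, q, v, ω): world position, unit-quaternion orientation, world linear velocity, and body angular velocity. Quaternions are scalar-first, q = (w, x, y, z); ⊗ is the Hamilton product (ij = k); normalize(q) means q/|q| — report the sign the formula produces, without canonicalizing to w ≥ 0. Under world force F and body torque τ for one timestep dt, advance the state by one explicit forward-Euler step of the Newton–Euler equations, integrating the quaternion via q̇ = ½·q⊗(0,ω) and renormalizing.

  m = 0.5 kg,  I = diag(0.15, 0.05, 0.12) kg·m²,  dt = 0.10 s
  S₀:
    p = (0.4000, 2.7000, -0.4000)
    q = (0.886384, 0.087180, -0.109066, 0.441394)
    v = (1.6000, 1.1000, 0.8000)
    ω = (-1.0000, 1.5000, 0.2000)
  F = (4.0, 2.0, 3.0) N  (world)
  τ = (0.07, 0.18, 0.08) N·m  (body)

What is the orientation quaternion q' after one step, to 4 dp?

q' = (0.8909, 0.0086, -0.0653, 0.4495)

Hamilton product q⊗(0,ω) = (0.1625002, -1.5702882, 0.8707460, 0.1989808)
q + ½dt·q⊗(0,ω), renormalized = (0.8909, 0.0086, -0.0653, 0.4495)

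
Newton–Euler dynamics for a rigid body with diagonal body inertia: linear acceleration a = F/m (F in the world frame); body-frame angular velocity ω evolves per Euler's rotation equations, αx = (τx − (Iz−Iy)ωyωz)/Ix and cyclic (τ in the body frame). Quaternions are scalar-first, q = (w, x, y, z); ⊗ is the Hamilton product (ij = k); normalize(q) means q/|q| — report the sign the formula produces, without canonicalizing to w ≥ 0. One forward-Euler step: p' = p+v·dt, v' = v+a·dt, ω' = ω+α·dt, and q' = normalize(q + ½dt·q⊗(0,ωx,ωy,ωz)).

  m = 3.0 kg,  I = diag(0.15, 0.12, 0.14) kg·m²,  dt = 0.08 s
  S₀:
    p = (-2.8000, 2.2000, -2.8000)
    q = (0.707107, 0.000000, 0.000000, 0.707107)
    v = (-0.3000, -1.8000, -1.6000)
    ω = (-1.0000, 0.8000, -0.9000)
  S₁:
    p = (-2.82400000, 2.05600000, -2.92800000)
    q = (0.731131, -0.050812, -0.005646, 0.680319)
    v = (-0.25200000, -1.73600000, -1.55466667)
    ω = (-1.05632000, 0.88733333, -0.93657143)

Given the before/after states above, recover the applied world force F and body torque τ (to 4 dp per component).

ω₁ − ω₀ = (-0.05632000, 0.08733333, -0.03657143)
τ = I·(Δω/dt) + ω₀×(Iω₀) = (-0.1200, 0.1400, -0.0400)
Δv = v₁−v₀ = (0.04800000, 0.06400000, 0.04533333)
applied force F = (1.8000, 2.4000, 1.7000)

F = (1.8000, 2.4000, 1.7000)
τ = (-0.1200, 0.1400, -0.0400)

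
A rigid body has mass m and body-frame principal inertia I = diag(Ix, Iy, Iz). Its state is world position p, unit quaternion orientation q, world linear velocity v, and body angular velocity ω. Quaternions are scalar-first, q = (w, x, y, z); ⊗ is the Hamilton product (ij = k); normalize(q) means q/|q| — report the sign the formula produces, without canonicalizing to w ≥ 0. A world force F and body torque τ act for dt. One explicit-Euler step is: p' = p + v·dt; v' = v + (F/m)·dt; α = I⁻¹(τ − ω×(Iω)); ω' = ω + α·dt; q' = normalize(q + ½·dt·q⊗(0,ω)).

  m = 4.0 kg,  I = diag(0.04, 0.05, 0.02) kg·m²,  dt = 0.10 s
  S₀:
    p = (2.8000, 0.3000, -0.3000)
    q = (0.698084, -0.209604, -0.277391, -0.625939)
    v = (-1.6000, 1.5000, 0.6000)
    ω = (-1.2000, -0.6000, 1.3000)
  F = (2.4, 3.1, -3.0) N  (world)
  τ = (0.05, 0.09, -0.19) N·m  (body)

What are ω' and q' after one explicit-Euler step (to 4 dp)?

ω' = (-1.1335, -0.3576, 0.3140)
q' = (0.7148, -0.2870, -0.2461, -0.5884)

(τ − ω×Iω)/I = (0.6650, 2.4240, -9.8600)
ω + α·dt = (-1.1335, -0.3576, 0.3140)
Hamilton product q⊗(0,ω) = (0.3957613, -1.5738725, 0.6047616, 0.7004024)
q' = normalize(q + ½dt·q⊗(0,ω)) = (0.7148, -0.2870, -0.2461, -0.5884)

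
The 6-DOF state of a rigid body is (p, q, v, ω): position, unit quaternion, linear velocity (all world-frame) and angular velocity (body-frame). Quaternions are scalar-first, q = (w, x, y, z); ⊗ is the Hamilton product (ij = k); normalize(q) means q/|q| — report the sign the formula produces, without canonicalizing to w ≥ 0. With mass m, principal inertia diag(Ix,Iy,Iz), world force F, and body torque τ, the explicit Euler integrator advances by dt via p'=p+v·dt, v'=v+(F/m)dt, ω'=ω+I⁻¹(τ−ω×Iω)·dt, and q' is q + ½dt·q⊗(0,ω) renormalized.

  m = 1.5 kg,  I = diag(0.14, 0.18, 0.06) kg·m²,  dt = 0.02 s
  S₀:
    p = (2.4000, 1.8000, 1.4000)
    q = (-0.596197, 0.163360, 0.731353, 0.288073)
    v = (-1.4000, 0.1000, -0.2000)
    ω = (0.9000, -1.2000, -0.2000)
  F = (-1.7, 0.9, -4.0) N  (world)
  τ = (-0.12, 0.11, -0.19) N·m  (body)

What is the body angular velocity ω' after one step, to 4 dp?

α = I⁻¹(τ − ω×Iω) = (-0.6514, 0.6911, -2.4467)
ω + α·dt = (0.8870, -1.1862, -0.2489)

ω' = (0.8870, -1.1862, -0.2489)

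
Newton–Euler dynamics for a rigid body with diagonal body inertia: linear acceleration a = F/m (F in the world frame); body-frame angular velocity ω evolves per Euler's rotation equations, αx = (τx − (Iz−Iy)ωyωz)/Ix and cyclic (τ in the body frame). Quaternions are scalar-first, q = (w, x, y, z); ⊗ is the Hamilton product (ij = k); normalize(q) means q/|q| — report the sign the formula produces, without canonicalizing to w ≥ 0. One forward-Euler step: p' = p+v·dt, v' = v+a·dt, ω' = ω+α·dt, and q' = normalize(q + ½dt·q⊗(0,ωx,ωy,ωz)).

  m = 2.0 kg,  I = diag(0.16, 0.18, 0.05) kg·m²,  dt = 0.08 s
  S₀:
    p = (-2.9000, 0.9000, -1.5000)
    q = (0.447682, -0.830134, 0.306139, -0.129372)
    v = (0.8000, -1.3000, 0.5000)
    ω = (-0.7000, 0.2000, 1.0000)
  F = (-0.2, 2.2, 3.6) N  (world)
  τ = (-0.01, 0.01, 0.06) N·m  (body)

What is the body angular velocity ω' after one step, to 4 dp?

α = I⁻¹(τ − ω×Iω) = (0.1000, 0.4833, 1.2560)
new body rate ω' = (-0.6920, 0.2387, 1.1005)

ω' = (-0.6920, 0.2387, 1.1005)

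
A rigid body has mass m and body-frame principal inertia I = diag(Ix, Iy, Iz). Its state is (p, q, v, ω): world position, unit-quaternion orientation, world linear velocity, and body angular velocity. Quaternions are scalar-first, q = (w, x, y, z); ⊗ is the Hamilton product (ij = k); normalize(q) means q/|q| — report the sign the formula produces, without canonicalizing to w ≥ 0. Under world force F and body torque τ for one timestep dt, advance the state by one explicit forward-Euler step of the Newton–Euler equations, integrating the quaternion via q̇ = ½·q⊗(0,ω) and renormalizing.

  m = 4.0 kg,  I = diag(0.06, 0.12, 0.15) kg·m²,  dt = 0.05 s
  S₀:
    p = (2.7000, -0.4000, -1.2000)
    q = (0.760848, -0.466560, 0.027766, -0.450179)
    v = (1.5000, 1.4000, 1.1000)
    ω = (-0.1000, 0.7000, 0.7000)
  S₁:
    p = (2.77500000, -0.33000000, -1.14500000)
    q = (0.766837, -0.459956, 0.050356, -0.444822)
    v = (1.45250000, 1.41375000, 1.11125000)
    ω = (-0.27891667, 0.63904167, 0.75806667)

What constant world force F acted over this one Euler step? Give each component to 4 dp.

F = (-3.8000, 1.1000, 0.9000)

velocity change Δv = (-0.04750000, 0.01375000, 0.01125000)
applied force F = (-3.8000, 1.1000, 0.9000)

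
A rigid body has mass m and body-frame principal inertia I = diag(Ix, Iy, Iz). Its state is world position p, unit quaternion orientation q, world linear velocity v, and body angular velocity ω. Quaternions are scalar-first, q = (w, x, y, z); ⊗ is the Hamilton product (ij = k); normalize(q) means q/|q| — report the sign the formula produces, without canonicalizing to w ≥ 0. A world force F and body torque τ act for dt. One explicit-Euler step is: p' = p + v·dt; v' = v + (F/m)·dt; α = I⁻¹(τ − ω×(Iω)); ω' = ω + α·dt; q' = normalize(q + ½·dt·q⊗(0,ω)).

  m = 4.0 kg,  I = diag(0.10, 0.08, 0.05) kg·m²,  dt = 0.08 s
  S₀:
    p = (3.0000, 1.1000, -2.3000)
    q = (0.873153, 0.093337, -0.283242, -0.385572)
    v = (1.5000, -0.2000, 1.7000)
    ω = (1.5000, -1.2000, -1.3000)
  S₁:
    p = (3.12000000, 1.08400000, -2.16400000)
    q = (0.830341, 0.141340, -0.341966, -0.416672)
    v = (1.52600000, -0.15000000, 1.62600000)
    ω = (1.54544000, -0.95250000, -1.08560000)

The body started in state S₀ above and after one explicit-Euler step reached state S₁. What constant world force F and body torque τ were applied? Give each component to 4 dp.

F = (1.3000, 2.5000, -3.7000)
τ = (0.0100, 0.1500, 0.1700)

v₁ − v₀ = (0.02600000, 0.05000000, -0.07400000)
F = m·Δv/dt = (1.3000, 2.5000, -3.7000)
ω₁ − ω₀ = (0.04544000, 0.24750000, 0.21440000)
gyro term ω₀×Iω₀ = (-0.0468, -0.0975, 0.0360)
applied torque τ = (0.0100, 0.1500, 0.1700)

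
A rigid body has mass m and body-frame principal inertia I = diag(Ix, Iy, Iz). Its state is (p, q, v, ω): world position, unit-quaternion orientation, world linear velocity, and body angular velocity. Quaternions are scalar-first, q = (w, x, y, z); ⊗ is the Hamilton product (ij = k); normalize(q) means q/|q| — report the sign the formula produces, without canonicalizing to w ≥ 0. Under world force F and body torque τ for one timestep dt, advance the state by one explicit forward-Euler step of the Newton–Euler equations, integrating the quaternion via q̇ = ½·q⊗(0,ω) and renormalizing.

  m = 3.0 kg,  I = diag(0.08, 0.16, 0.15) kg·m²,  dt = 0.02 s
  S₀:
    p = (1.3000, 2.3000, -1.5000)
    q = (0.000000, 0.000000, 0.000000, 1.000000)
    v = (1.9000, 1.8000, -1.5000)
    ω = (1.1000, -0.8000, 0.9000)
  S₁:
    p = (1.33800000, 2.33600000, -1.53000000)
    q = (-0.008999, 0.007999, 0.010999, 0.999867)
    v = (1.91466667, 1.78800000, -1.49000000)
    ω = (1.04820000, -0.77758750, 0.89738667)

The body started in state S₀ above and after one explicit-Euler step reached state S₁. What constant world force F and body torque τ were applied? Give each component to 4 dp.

F = (2.2000, -1.8000, 1.5000)
τ = (-0.2000, 0.1100, -0.0900)

Δω = ω₁−ω₀ = (-0.05180000, 0.02241250, -0.00261333)
I·α + gyro = (-0.2000, 0.1100, -0.0900)
v₁ − v₀ = (0.01466667, -0.01200000, 0.01000000)
m·(v₁−v₀)/dt = (2.2000, -1.8000, 1.5000)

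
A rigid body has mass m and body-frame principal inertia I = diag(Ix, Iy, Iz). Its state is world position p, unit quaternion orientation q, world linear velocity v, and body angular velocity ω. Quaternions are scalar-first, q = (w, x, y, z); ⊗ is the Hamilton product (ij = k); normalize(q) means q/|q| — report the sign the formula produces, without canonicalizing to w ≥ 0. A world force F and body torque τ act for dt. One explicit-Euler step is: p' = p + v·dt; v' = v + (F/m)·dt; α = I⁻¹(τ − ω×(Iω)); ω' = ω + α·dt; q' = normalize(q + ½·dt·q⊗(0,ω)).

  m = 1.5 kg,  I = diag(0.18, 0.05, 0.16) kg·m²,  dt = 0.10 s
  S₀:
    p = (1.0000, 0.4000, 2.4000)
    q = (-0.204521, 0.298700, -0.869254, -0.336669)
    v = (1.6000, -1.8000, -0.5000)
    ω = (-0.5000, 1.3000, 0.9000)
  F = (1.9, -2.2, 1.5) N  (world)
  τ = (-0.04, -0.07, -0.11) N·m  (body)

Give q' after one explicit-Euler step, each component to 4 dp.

q' = (-0.1250, 0.2856, -0.8845, -0.3470)

q⊗(0,ω) = (1.5823823, -0.2423984, -0.3663728, -0.2303859)
q + ½dt·q⊗(0,ω), renormalized = (-0.1250, 0.2856, -0.8845, -0.3470)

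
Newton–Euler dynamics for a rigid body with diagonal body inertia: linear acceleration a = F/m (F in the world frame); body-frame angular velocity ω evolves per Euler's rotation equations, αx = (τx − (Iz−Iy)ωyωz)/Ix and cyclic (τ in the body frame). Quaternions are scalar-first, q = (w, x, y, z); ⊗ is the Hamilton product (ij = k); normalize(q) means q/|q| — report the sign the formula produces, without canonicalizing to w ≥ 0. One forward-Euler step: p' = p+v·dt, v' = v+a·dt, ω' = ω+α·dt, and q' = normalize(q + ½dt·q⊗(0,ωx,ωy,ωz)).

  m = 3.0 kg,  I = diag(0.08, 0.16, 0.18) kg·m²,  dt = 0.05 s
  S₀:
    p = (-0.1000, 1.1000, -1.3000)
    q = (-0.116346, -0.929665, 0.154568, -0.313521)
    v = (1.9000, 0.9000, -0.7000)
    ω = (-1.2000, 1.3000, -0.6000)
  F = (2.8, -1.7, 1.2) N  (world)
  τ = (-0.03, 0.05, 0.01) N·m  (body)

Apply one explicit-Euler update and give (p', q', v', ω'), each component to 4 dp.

p' = (-0.0050, 1.1450, -1.3350)
q' = (-0.1538, -0.9173, 0.1461, -0.3370)
v' = (1.9467, 0.8717, -0.6800)
ω' = (-1.2090, 1.3381, -0.5626)

gyro term ω×Iω = (-0.0156, -0.0720, -0.1248)
α = I⁻¹(τ − ω×Iω) = (-0.1800, 0.7625, 0.7489)
ω + α·dt = (-1.2090, 1.3381, -0.5626)
Hamilton product q⊗(0,ω) = (-1.5046490, 0.4544517, -0.3328236, -0.9532753)
q' = normalize(q + ½dt·q⊗(0,ω)) = (-0.1538, -0.9173, 0.1461, -0.3370)
p' = p + v·dt = (-0.0050, 1.1450, -1.3350)
v + (F/m)dt = (1.9467, 0.8717, -0.6800)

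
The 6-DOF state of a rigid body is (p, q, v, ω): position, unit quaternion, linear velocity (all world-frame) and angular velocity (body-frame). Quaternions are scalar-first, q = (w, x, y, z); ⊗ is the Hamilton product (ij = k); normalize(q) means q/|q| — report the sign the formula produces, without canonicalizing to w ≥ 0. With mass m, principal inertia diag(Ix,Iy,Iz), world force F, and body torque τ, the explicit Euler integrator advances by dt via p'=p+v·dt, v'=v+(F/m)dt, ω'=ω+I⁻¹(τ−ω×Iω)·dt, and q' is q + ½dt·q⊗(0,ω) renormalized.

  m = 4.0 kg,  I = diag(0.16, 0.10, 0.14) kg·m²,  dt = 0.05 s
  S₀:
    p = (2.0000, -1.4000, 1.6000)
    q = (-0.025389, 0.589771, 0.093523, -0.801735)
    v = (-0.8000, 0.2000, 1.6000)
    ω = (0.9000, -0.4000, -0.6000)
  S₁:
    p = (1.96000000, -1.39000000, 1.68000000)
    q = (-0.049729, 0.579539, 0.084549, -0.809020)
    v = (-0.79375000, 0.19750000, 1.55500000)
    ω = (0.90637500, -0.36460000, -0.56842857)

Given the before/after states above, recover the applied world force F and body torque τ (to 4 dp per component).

velocity change Δv = (0.00625000, -0.00250000, -0.04500000)
applied force F = (0.5000, -0.2000, -3.6000)
ω₁ − ω₀ = (0.00637500, 0.03540000, 0.03157143)
precession coupling = (0.0096, -0.0108, 0.0216)
applied torque τ = (0.0300, 0.0600, 0.1100)

F = (0.5000, -0.2000, -3.6000)
τ = (0.0300, 0.0600, 0.1100)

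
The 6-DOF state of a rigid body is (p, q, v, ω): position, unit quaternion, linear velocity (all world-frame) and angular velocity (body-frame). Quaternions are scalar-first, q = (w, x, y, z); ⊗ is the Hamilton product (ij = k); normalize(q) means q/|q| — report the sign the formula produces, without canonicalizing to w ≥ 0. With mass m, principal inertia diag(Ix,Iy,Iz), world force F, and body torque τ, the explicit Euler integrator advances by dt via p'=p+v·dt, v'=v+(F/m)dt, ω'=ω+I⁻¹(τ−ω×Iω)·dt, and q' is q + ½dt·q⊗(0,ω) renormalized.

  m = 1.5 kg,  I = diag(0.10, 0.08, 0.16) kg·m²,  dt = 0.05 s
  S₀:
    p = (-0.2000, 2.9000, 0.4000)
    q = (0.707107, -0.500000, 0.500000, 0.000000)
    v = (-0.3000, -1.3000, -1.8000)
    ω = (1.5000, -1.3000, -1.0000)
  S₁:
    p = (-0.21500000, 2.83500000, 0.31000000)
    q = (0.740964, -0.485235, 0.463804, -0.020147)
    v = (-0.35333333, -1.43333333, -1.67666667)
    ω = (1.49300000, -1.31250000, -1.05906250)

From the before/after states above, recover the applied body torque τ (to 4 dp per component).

rate change Δω = (-0.00700000, -0.01250000, -0.05906250)
τ = I·(Δω/dt) + ω₀×(Iω₀) = (0.0900, 0.0700, -0.1500)

τ = (0.0900, 0.0700, -0.1500)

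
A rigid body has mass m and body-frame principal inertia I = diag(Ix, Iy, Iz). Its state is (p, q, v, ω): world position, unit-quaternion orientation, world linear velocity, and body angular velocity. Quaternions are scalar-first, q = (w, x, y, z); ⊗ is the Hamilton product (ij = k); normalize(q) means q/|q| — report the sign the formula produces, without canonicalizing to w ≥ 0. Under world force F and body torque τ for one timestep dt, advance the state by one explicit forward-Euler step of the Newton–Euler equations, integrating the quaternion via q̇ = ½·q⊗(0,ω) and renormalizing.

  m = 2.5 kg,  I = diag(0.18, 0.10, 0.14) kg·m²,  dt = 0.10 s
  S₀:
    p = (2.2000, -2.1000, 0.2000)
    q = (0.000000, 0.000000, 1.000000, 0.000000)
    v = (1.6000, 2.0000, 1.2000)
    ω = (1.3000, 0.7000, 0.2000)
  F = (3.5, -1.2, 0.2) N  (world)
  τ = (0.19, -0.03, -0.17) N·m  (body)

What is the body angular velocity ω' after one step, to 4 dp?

ω' = (1.4024, 0.6596, 0.1306)

α = I⁻¹(τ − ω×Iω) = (1.0244, -0.4040, -0.6943)
new body rate ω' = (1.4024, 0.6596, 0.1306)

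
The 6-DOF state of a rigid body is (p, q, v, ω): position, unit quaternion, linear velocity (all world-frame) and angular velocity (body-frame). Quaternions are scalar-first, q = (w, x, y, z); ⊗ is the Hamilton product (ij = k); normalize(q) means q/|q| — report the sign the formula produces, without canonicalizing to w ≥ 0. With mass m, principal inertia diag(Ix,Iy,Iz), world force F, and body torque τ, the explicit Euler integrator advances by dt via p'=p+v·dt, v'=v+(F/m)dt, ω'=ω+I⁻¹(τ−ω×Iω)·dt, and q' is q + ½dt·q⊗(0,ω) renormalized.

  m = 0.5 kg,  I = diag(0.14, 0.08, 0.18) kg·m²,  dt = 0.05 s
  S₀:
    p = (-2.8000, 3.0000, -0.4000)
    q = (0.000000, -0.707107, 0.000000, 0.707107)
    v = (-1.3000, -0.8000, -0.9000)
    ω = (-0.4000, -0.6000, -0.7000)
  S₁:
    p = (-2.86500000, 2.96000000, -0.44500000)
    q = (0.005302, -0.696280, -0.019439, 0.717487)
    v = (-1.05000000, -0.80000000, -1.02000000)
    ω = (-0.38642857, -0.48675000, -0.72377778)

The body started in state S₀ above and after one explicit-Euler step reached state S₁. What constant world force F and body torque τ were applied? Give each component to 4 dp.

F = (2.5000, 0.0000, -1.2000)
τ = (0.0800, 0.1700, -0.1000)

rate change Δω = (0.01357143, 0.11325000, -0.02377778)
ω₀×(Iω₀) = (0.0420, -0.0112, -0.0144)
τ = I·(Δω/dt) + ω₀×(Iω₀) = (0.0800, 0.1700, -0.1000)
v₁ − v₀ = (0.25000000, 0.00000000, -0.12000000)
applied force F = (2.5000, 0.0000, -1.2000)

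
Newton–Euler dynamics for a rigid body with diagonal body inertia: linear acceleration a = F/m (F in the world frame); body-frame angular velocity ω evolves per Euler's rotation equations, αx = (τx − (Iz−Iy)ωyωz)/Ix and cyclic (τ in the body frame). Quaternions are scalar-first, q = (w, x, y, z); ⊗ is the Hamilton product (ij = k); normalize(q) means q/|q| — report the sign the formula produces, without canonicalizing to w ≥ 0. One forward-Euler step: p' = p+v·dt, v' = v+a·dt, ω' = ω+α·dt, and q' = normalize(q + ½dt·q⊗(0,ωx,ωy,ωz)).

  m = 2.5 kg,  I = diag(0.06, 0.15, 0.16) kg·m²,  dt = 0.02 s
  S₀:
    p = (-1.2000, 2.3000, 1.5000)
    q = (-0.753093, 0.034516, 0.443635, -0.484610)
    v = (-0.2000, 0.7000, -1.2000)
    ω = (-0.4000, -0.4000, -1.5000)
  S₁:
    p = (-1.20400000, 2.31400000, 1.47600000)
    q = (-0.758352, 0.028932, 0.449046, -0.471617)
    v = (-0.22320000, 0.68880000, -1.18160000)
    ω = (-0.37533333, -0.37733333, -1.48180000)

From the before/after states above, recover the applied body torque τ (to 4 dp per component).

τ = (0.0800, 0.1100, 0.1600)

rate change Δω = (0.02466667, 0.02266667, 0.01820000)
gyro term ω₀×Iω₀ = (0.0060, -0.0600, 0.0144)
I·α + gyro = (0.0800, 0.1100, 0.1600)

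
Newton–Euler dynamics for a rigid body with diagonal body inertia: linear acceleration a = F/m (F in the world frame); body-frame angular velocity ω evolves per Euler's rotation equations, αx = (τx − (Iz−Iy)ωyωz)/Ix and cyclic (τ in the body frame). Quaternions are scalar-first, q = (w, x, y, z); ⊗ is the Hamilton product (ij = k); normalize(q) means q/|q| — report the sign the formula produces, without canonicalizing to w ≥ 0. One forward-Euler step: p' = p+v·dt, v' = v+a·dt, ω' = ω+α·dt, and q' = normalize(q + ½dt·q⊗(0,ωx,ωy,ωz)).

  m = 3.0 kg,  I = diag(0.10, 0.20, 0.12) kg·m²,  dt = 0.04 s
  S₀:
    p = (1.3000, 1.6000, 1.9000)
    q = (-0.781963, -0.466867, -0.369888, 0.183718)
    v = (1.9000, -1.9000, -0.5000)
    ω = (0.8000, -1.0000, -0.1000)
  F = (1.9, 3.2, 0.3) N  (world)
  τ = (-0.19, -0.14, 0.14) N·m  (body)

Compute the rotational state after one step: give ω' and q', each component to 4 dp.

ω' = (0.7272, -1.0283, -0.0267)
q' = (-0.7813, -0.4748, -0.3521, 0.2005)

precession coupling ω×(Iω) = (-0.0080, 0.0016, -0.0800)
angular accel α = (-1.8200, -0.7080, 1.8333)
ω' = ω + α·dt = (0.7272, -1.0283, -0.0267)
q⊗(0,ω) = (0.0219774, -0.4048636, 0.8822507, 0.8409737)
q' = normalize(q + ½dt·q⊗(0,ω)) = (-0.7813, -0.4748, -0.3521, 0.2005)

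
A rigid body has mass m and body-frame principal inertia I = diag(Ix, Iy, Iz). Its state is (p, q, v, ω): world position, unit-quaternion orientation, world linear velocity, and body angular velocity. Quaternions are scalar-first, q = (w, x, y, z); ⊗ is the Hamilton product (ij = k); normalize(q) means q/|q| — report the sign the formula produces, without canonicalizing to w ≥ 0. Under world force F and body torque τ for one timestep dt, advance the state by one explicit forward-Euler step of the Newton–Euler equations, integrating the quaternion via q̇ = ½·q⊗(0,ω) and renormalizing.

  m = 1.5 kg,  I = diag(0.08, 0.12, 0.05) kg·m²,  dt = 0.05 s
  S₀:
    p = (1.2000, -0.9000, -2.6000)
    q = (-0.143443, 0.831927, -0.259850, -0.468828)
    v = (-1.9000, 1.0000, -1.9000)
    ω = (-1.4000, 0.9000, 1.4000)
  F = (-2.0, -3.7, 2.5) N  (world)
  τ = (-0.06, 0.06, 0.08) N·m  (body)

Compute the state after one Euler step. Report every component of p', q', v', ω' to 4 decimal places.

linear accel F/m = (-1.3333, -2.4667, 1.6667)
p + v·dt = (1.1050, -0.8500, -2.6950)
new velocity v' = (-1.9667, 0.8767, -1.8167)
angular accel α = (0.3525, 0.9900, 2.6080)
ω + α·dt = (-1.3824, 0.9495, 1.5304)
2q̇ = q⊗(0,ω) = (2.0549220, 0.2589754, -0.6374373, 0.1841241)
updated quaternion q' = (-0.0919, 0.8372, -0.2754, -0.4635)

p' = (1.1050, -0.8500, -2.6950)
q' = (-0.0919, 0.8372, -0.2754, -0.4635)
v' = (-1.9667, 0.8767, -1.8167)
ω' = (-1.3824, 0.9495, 1.5304)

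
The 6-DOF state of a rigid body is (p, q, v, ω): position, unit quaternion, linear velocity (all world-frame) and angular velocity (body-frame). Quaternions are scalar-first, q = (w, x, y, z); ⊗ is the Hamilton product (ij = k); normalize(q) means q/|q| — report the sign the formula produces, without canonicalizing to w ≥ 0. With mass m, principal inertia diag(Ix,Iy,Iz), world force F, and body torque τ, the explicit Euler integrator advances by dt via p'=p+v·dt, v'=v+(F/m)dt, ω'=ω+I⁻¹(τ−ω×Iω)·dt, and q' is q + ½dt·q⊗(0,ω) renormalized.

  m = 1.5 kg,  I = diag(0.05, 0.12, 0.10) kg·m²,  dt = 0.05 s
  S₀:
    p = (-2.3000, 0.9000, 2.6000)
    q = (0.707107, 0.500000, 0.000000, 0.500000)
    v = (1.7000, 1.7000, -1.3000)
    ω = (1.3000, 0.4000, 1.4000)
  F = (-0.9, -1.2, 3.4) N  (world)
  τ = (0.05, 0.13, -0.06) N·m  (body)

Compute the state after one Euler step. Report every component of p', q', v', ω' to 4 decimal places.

new position p' = (-2.2150, 0.9850, 2.5350)
v' = v + a·dt = (1.6700, 1.6600, -1.1867)
α = I⁻¹(τ − ω×Iω) = (1.2240, 1.8417, -0.9640)
ω' = ω + α·dt = (1.3612, 0.4921, 1.3518)
q⊗(0,ω) = (-1.3500000, 0.7192391, 0.2328428, 1.1899498)
updated quaternion q' = (0.6726, 0.5174, 0.0058, 0.5291)

p' = (-2.2150, 0.9850, 2.5350)
q' = (0.6726, 0.5174, 0.0058, 0.5291)
v' = (1.6700, 1.6600, -1.1867)
ω' = (1.3612, 0.4921, 1.3518)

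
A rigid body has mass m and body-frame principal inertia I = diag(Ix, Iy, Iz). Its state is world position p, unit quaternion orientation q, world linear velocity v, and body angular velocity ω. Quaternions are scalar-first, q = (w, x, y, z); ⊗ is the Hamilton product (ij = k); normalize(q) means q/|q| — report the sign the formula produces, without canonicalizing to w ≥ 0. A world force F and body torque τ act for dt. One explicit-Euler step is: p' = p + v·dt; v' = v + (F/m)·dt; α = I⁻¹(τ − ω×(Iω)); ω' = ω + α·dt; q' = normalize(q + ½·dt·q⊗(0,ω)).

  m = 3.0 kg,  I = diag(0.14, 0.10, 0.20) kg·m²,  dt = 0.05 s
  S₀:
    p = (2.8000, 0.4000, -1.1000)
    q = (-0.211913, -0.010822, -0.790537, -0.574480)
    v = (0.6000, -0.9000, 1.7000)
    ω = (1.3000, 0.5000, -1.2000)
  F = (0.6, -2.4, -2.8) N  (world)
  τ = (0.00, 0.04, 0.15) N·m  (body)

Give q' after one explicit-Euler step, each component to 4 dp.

q' = (-0.2187, 0.0132, -0.8113, -0.5420)

Hamilton product q⊗(0,ω) = (-0.2800389, 0.9603975, -0.8657669, 1.2765827)
q' = normalize(q + ½dt·q⊗(0,ω)) = (-0.2187, 0.0132, -0.8113, -0.5420)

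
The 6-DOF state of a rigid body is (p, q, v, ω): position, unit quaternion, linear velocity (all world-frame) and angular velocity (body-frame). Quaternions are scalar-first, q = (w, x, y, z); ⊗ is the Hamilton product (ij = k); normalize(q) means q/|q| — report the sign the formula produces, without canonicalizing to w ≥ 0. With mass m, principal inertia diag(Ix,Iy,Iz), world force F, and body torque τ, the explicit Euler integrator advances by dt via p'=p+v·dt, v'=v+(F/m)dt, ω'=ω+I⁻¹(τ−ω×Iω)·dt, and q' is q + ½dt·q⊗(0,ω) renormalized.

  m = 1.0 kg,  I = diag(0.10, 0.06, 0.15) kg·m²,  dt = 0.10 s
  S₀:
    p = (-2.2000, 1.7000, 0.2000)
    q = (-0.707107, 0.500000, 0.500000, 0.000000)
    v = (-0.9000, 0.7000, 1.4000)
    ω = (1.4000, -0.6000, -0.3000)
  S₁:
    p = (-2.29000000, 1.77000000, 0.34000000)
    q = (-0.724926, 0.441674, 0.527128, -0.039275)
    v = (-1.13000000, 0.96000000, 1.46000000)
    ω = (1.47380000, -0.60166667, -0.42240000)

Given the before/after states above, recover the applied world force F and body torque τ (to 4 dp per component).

Δv = v₁−v₀ = (-0.23000000, 0.26000000, 0.06000000)
applied force F = (-2.3000, 2.6000, 0.6000)
Δω = ω₁−ω₀ = (0.07380000, -0.00166667, -0.12240000)
I·α + gyro = (0.0900, 0.0200, -0.1500)

F = (-2.3000, 2.6000, 0.6000)
τ = (0.0900, 0.0200, -0.1500)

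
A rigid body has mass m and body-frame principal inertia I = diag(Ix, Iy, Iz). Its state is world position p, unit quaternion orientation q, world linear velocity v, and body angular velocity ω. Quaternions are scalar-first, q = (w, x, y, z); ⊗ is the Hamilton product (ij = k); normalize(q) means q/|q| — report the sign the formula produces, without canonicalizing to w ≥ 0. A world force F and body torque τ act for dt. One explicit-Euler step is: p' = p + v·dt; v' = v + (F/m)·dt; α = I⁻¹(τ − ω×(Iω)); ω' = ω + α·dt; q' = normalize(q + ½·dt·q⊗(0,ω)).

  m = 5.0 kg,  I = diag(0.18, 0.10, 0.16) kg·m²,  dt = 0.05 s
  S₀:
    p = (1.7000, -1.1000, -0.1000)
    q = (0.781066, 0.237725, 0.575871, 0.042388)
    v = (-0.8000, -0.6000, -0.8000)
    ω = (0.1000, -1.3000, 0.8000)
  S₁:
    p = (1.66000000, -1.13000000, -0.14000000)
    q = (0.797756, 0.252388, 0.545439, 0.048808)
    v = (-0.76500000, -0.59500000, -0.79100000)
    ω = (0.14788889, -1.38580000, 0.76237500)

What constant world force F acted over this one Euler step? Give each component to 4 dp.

F = (3.5000, 0.5000, 0.9000)

v₁ − v₀ = (0.03500000, 0.00500000, 0.00900000)
applied force F = (3.5000, 0.5000, 0.9000)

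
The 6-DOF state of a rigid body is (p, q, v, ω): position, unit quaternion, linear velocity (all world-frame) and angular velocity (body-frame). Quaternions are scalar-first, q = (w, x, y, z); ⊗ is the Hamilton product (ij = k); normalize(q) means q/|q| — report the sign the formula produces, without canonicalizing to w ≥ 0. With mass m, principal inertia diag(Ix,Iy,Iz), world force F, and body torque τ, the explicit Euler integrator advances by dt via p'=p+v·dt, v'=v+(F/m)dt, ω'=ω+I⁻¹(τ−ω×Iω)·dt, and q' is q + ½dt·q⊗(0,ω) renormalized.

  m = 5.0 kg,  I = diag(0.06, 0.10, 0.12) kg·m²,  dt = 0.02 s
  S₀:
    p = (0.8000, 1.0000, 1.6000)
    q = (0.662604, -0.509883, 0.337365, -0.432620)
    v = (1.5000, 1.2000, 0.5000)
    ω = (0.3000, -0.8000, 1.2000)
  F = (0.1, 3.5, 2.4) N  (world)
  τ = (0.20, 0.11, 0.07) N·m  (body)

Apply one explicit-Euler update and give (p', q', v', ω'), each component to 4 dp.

p' = (0.8300, 1.0240, 1.6100)
q' = (0.6720, -0.5073, 0.3368, -0.4216)
v' = (1.5004, 1.2140, 0.5096)
ω' = (0.3731, -0.7737, 1.2133)

a = F/m = (0.0200, 0.7000, 0.4800)
new position p' = (0.8300, 1.0240, 1.6100)
v + (F/m)dt = (1.5004, 1.2140, 0.5096)
angular accel α = (3.6533, 1.3160, 0.6633)
ω + α·dt = (0.3731, -0.7737, 1.2133)
q⊗(0,ω) = (0.9420009, 0.2575232, -0.0480096, 1.1018217)
q + ½dt·q⊗(0,ω), renormalized = (0.6720, -0.5073, 0.3368, -0.4216)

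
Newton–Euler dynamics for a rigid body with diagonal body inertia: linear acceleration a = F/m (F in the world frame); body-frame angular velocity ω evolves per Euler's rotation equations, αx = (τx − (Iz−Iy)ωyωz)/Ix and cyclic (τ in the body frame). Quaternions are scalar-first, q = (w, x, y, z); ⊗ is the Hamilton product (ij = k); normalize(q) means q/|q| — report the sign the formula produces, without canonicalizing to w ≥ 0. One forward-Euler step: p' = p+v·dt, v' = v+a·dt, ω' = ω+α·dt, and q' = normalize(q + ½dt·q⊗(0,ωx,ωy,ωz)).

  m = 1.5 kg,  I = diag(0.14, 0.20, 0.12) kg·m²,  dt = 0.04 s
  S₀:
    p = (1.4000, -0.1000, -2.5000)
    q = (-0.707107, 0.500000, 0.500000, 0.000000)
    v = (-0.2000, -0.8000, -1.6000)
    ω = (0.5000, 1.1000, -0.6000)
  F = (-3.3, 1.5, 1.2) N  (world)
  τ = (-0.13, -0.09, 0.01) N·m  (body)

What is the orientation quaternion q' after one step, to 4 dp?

2q̇ = q⊗(0,ω) = (-0.8000000, -0.6535535, -0.4778177, 0.7242642)
q + ½dt·q⊗(0,ω), renormalized = (-0.7228, 0.4868, 0.4903, 0.0145)

q' = (-0.7228, 0.4868, 0.4903, 0.0145)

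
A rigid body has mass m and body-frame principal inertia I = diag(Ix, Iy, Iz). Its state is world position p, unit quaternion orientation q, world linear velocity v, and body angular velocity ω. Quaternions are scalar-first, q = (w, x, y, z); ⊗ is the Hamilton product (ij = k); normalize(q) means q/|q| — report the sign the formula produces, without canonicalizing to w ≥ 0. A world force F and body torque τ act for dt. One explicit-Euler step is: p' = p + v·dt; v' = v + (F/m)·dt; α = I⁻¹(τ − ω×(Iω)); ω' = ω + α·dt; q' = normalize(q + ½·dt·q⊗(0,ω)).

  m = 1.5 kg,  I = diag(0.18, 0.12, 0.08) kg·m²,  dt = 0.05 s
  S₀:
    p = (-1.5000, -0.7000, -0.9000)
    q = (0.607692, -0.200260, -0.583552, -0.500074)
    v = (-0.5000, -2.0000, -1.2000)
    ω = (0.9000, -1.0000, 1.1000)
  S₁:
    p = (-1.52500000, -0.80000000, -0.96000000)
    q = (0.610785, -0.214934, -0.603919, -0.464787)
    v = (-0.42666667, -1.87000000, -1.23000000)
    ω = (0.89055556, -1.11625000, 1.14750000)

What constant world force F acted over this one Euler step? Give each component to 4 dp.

F = (2.2000, 3.9000, -0.9000)

velocity change Δv = (0.07333333, 0.13000000, -0.03000000)
applied force F = (2.2000, 3.9000, -0.9000)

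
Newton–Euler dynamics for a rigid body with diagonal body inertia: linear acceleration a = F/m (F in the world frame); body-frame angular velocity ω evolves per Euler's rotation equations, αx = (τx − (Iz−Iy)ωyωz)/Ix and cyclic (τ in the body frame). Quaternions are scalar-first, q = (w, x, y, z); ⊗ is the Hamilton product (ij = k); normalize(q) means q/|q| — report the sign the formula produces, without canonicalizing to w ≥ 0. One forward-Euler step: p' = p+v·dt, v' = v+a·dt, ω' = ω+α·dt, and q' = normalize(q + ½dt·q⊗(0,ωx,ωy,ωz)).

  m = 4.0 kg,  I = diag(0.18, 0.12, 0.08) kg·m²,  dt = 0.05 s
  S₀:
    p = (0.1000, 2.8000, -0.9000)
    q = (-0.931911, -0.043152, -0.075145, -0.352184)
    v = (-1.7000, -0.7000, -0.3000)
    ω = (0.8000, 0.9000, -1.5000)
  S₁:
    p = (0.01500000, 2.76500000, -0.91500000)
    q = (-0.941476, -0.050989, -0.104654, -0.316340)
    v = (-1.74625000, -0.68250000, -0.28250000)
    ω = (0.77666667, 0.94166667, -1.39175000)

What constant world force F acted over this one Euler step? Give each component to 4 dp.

velocity change Δv = (-0.04625000, 0.01750000, 0.01750000)
m·(v₁−v₀)/dt = (-3.7000, 1.4000, 1.4000)

F = (-3.7000, 1.4000, 1.4000)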